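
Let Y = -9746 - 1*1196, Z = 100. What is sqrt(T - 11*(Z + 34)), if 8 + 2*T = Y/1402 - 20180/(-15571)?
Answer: I*sqrt(705925151590149654)/21830542 ≈ 38.487*I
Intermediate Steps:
Y = -10942 (Y = -9746 - 1196 = -10942)
T = -158364929/21830542 (T = -4 + (-10942/1402 - 20180/(-15571))/2 = -4 + (-10942*1/1402 - 20180*(-1/15571))/2 = -4 + (-5471/701 + 20180/15571)/2 = -4 + (1/2)*(-71042761/10915271) = -4 - 71042761/21830542 = -158364929/21830542 ≈ -7.2543)
sqrt(T - 11*(Z + 34)) = sqrt(-158364929/21830542 - 11*(100 + 34)) = sqrt(-158364929/21830542 - 11*134) = sqrt(-158364929/21830542 - 1474) = sqrt(-32336583837/21830542) = I*sqrt(705925151590149654)/21830542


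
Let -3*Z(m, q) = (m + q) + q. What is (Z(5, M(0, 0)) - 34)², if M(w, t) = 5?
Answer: 1521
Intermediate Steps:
Z(m, q) = -2*q/3 - m/3 (Z(m, q) = -((m + q) + q)/3 = -(m + 2*q)/3 = -2*q/3 - m/3)
(Z(5, M(0, 0)) - 34)² = ((-⅔*5 - ⅓*5) - 34)² = ((-10/3 - 5/3) - 34)² = (-5 - 34)² = (-39)² = 1521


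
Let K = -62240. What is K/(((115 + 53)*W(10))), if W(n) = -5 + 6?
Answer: -7780/21 ≈ -370.48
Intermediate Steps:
W(n) = 1
K/(((115 + 53)*W(10))) = -62240/(115 + 53) = -62240/(168*1) = -62240/168 = -62240*1/168 = -7780/21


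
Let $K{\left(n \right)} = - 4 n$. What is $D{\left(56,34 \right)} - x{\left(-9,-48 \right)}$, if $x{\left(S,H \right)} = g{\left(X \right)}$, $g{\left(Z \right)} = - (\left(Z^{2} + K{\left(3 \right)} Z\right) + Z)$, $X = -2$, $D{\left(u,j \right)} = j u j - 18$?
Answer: $64744$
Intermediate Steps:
$D{\left(u,j \right)} = -18 + u j^{2}$ ($D{\left(u,j \right)} = u j^{2} - 18 = -18 + u j^{2}$)
$g{\left(Z \right)} = - Z^{2} + 11 Z$ ($g{\left(Z \right)} = - (\left(Z^{2} + \left(-4\right) 3 Z\right) + Z) = - (\left(Z^{2} - 12 Z\right) + Z) = - (Z^{2} - 11 Z) = - Z^{2} + 11 Z$)
$x{\left(S,H \right)} = -26$ ($x{\left(S,H \right)} = - 2 \left(11 - -2\right) = - 2 \left(11 + 2\right) = \left(-2\right) 13 = -26$)
$D{\left(56,34 \right)} - x{\left(-9,-48 \right)} = \left(-18 + 56 \cdot 34^{2}\right) - -26 = \left(-18 + 56 \cdot 1156\right) + 26 = \left(-18 + 64736\right) + 26 = 64718 + 26 = 64744$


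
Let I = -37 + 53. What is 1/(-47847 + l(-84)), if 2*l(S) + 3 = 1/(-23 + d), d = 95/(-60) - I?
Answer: -974/46604451 ≈ -2.0899e-5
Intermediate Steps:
I = 16
d = -211/12 (d = 95/(-60) - 1*16 = 95*(-1/60) - 16 = -19/12 - 16 = -211/12 ≈ -17.583)
l(S) = -1473/974 (l(S) = -3/2 + 1/(2*(-23 - 211/12)) = -3/2 + 1/(2*(-487/12)) = -3/2 + (½)*(-12/487) = -3/2 - 6/487 = -1473/974)
1/(-47847 + l(-84)) = 1/(-47847 - 1473/974) = 1/(-46604451/974) = -974/46604451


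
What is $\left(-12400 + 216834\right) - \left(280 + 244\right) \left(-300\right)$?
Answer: $361634$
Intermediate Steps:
$\left(-12400 + 216834\right) - \left(280 + 244\right) \left(-300\right) = 204434 - 524 \left(-300\right) = 204434 - -157200 = 204434 + 157200 = 361634$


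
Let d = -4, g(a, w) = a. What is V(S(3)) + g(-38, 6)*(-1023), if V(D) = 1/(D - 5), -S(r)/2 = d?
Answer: 116623/3 ≈ 38874.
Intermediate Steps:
S(r) = 8 (S(r) = -2*(-4) = 8)
V(D) = 1/(-5 + D)
V(S(3)) + g(-38, 6)*(-1023) = 1/(-5 + 8) - 38*(-1023) = 1/3 + 38874 = ⅓ + 38874 = 116623/3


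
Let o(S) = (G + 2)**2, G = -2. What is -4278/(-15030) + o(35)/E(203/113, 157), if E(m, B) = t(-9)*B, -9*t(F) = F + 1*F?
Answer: 713/2505 ≈ 0.28463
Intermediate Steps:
o(S) = 0 (o(S) = (-2 + 2)**2 = 0**2 = 0)
t(F) = -2*F/9 (t(F) = -(F + 1*F)/9 = -(F + F)/9 = -2*F/9)
E(m, B) = 2*B (E(m, B) = (-2/9*(-9))*B = 2*B)
-4278/(-15030) + o(35)/E(203/113, 157) = -4278/(-15030) + 0/((2*157)) = -4278*(-1/15030) + 0/314 = 713/2505 + 0*(1/314) = 713/2505 + 0 = 713/2505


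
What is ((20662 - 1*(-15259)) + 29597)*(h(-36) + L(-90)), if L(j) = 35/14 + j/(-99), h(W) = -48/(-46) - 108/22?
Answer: -687939/23 ≈ -29910.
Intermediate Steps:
h(W) = -978/253 (h(W) = -48*(-1/46) - 108*1/22 = 24/23 - 54/11 = -978/253)
L(j) = 5/2 - j/99 (L(j) = 35*(1/14) + j*(-1/99) = 5/2 - j/99)
((20662 - 1*(-15259)) + 29597)*(h(-36) + L(-90)) = ((20662 - 1*(-15259)) + 29597)*(-978/253 + (5/2 - 1/99*(-90))) = ((20662 + 15259) + 29597)*(-978/253 + (5/2 + 10/11)) = (35921 + 29597)*(-978/253 + 75/22) = 65518*(-21/46) = -687939/23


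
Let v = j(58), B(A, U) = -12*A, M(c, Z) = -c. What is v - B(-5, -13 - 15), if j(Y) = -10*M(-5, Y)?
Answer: -110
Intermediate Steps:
j(Y) = -50 (j(Y) = -(-10)*(-5) = -10*5 = -50)
v = -50
v - B(-5, -13 - 15) = -50 - (-12)*(-5) = -50 - 1*60 = -50 - 60 = -110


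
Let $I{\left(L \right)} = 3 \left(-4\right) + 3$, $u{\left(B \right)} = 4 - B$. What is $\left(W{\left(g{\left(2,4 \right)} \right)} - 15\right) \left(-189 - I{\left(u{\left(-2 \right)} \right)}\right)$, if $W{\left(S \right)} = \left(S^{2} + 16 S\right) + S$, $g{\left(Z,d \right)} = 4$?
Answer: $-12420$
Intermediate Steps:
$I{\left(L \right)} = -9$ ($I{\left(L \right)} = -12 + 3 = -9$)
$W{\left(S \right)} = S^{2} + 17 S$
$\left(W{\left(g{\left(2,4 \right)} \right)} - 15\right) \left(-189 - I{\left(u{\left(-2 \right)} \right)}\right) = \left(4 \left(17 + 4\right) - 15\right) \left(-189 - -9\right) = \left(4 \cdot 21 - 15\right) \left(-189 + 9\right) = \left(84 - 15\right) \left(-180\right) = 69 \left(-180\right) = -12420$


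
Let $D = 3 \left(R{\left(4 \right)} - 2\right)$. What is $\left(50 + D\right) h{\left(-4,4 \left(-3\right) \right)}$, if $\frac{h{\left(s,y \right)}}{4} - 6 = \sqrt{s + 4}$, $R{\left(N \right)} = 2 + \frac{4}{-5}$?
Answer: $\frac{5712}{5} \approx 1142.4$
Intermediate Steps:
$R{\left(N \right)} = \frac{6}{5}$ ($R{\left(N \right)} = 2 + 4 \left(- \frac{1}{5}\right) = 2 - \frac{4}{5} = \frac{6}{5}$)
$h{\left(s,y \right)} = 24 + 4 \sqrt{4 + s}$ ($h{\left(s,y \right)} = 24 + 4 \sqrt{s + 4} = 24 + 4 \sqrt{4 + s}$)
$D = - \frac{12}{5}$ ($D = 3 \left(\frac{6}{5} - 2\right) = 3 \left(- \frac{4}{5}\right) = - \frac{12}{5} \approx -2.4$)
$\left(50 + D\right) h{\left(-4,4 \left(-3\right) \right)} = \left(50 - \frac{12}{5}\right) \left(24 + 4 \sqrt{4 - 4}\right) = \frac{238 \left(24 + 4 \sqrt{0}\right)}{5} = \frac{238 \left(24 + 4 \cdot 0\right)}{5} = \frac{238 \left(24 + 0\right)}{5} = \frac{238}{5} \cdot 24 = \frac{5712}{5}$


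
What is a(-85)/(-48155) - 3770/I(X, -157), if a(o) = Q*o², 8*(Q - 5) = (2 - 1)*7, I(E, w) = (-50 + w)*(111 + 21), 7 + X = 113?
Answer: -391309625/526314888 ≈ -0.74349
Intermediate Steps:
X = 106 (X = -7 + 113 = 106)
I(E, w) = -6600 + 132*w (I(E, w) = (-50 + w)*132 = -6600 + 132*w)
Q = 47/8 (Q = 5 + ((2 - 1)*7)/8 = 5 + (1*7)/8 = 5 + (⅛)*7 = 5 + 7/8 = 47/8 ≈ 5.8750)
a(o) = 47*o²/8
a(-85)/(-48155) - 3770/I(X, -157) = ((47/8)*(-85)²)/(-48155) - 3770/(-6600 + 132*(-157)) = ((47/8)*7225)*(-1/48155) - 3770/(-6600 - 20724) = (339575/8)*(-1/48155) - 3770/(-27324) = -67915/77048 - 3770*(-1/27324) = -67915/77048 + 1885/13662 = -391309625/526314888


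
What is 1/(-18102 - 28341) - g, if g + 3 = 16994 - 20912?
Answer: 182103002/46443 ≈ 3921.0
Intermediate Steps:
g = -3921 (g = -3 + (16994 - 20912) = -3 - 3918 = -3921)
1/(-18102 - 28341) - g = 1/(-18102 - 28341) - 1*(-3921) = 1/(-46443) + 3921 = -1/46443 + 3921 = 182103002/46443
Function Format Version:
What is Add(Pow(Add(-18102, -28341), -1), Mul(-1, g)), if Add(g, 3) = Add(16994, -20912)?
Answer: Rational(182103002, 46443) ≈ 3921.0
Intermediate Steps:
g = -3921 (g = Add(-3, Add(16994, -20912)) = Add(-3, -3918) = -3921)
Add(Pow(Add(-18102, -28341), -1), Mul(-1, g)) = Add(Pow(Add(-18102, -28341), -1), Mul(-1, -3921)) = Add(Pow(-46443, -1), 3921) = Add(Rational(-1, 46443), 3921) = Rational(182103002, 46443)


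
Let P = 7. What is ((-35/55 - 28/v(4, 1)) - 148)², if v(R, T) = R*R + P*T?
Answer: 1437395569/64009 ≈ 22456.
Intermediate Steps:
v(R, T) = R² + 7*T (v(R, T) = R*R + 7*T = R² + 7*T)
((-35/55 - 28/v(4, 1)) - 148)² = ((-35/55 - 28/(4² + 7*1)) - 148)² = ((-35*1/55 - 28/(16 + 7)) - 148)² = ((-7/11 - 28/23) - 148)² = (-469/253 - 148)² = (-37913/253)² = 1437395569/64009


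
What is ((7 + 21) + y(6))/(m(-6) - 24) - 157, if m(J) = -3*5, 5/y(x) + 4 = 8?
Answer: -631/4 ≈ -157.75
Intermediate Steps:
y(x) = 5/4 (y(x) = 5/(-4 + 8) = 5/4)
m(J) = -15
((7 + 21) + y(6))/(m(-6) - 24) - 157 = ((7 + 21) + 5/4)/(-15 - 24) - 157 = (28 + 5/4)/(-39) - 157 = -1/39*117/4 - 157 = -¾ - 157 = -631/4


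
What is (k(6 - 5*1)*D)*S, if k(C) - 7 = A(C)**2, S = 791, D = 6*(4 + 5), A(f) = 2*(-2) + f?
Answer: 683424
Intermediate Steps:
A(f) = -4 + f
D = 54 (D = 6*9 = 54)
k(C) = 7 + (-4 + C)**2
(k(6 - 5*1)*D)*S = ((7 + (-4 + (6 - 5*1))**2)*54)*791 = ((7 + (-4 + (6 - 5))**2)*54)*791 = ((7 + (-4 + 1)**2)*54)*791 = ((7 + (-3)**2)*54)*791 = ((7 + 9)*54)*791 = (16*54)*791 = 864*791 = 683424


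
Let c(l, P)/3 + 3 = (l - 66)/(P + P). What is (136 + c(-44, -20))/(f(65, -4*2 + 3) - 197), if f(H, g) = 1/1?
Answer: -541/784 ≈ -0.69005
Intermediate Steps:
c(l, P) = -9 + 3*(-66 + l)/(2*P) (c(l, P) = -9 + 3*((l - 66)/(P + P)) = -9 + 3*((-66 + l)/((2*P))) = -9 + 3*((-66 + l)*(1/(2*P))) = -9 + 3*((-66 + l)/(2*P)) = -9 + 3*(-66 + l)/(2*P))
f(H, g) = 1
(136 + c(-44, -20))/(f(65, -4*2 + 3) - 197) = (136 + (3/2)*(-66 - 44 - 6*(-20))/(-20))/(1 - 197) = (136 + (3/2)*(-1/20)*(-66 - 44 + 120))/(-196) = (136 + (3/2)*(-1/20)*10)*(-1/196) = (136 - 3/4)*(-1/196) = (541/4)*(-1/196) = -541/784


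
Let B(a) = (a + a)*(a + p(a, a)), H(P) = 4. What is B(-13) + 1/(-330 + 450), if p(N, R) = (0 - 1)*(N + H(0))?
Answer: 12481/120 ≈ 104.01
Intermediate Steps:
p(N, R) = -4 - N (p(N, R) = (0 - 1)*(N + 4) = -(4 + N) = -4 - N)
B(a) = -8*a (B(a) = (a + a)*(a + (-4 - a)) = (2*a)*(-4) = -8*a)
B(-13) + 1/(-330 + 450) = -8*(-13) + 1/(-330 + 450) = 104 + 1/120 = 12481/120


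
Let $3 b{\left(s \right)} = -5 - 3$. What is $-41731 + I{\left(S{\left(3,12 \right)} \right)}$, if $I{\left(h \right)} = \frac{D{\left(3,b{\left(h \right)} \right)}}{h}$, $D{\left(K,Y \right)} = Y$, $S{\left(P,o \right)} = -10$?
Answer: $- \frac{625961}{15} \approx -41731.0$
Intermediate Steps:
$b{\left(s \right)} = - \frac{8}{3}$ ($b{\left(s \right)} = \frac{-5 - 3}{3} = \frac{1}{3} \left(-8\right) = - \frac{8}{3}$)
$I{\left(h \right)} = - \frac{8}{3 h}$
$-41731 + I{\left(S{\left(3,12 \right)} \right)} = -41731 - \frac{8}{3 \left(-10\right)} = -41731 - - \frac{4}{15} = -41731 + \frac{4}{15} = - \frac{625961}{15}$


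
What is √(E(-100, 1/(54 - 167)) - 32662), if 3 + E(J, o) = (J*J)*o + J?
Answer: I*√419506285/113 ≈ 181.26*I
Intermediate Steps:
E(J, o) = -3 + J + o*J² (E(J, o) = -3 + ((J*J)*o + J) = -3 + (J²*o + J) = -3 + (o*J² + J) = -3 + (J + o*J²) = -3 + J + o*J²)
√(E(-100, 1/(54 - 167)) - 32662) = √((-3 - 100 + (-100)²/(54 - 167)) - 32662) = √((-3 - 100 + 10000/(-113)) - 32662) = √((-3 - 100 - 1/113*10000) - 32662) = √((-3 - 100 - 10000/113) - 32662) = √(-21639/113 - 32662) = √(-3712445/113) = I*√419506285/113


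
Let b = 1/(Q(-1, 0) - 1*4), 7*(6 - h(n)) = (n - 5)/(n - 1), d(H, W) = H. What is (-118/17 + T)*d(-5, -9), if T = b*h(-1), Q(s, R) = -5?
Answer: 13495/357 ≈ 37.801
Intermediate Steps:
h(n) = 6 - (-5 + n)/(7*(-1 + n)) (h(n) = 6 - (n - 5)/(7*(n - 1)) = 6 - (-5 + n)/(7*(-1 + n)))
b = -1/9 (b = 1/(-5 - 1*4) = 1/(-5 - 4) = 1/(-9) = -1/9 ≈ -0.11111)
T = -13/21 (T = -(-37 + 41*(-1))/(63*(-1 - 1)) = -(-37 - 41)/(63*(-2)) = -(-1)*(-78)/(63*2) = -1/9*39/7 = -13/21 ≈ -0.61905)
(-118/17 + T)*d(-5, -9) = (-118/17 - 13/21)*(-5) = -2699/357*(-5) = 13495/357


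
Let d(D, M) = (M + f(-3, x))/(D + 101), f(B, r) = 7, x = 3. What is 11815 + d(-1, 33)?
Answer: 59077/5 ≈ 11815.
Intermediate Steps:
d(D, M) = (7 + M)/(101 + D) (d(D, M) = (M + 7)/(D + 101) = (7 + M)/(101 + D))
11815 + d(-1, 33) = 11815 + (7 + 33)/(101 - 1) = 11815 + 40/100 = 11815 + (1/100)*40 = 11815 + ⅖ = 59077/5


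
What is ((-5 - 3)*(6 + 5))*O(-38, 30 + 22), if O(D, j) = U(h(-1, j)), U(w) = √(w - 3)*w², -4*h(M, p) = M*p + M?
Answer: -30899*√41/4 ≈ -49463.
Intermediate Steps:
h(M, p) = -M/4 - M*p/4 (h(M, p) = -(M*p + M)/4 = -(M + M*p)/4 = -M/4 - M*p/4)
U(w) = w²*√(-3 + w) (U(w) = √(-3 + w)*w² = w²*√(-3 + w))
O(D, j) = √(-11/4 + j/4)*(¼ + j/4)² (O(D, j) = (-¼*(-1)*(1 + j))²*√(-3 - ¼*(-1)*(1 + j)) = (¼ + j/4)²*√(-3 + (¼ + j/4)) = (¼ + j/4)²*√(-11/4 + j/4) = √(-11/4 + j/4)*(¼ + j/4)²)
((-5 - 3)*(6 + 5))*O(-38, 30 + 22) = ((-5 - 3)*(6 + 5))*((1 + (30 + 22))²*√(-11 + (30 + 22))/32) = (-8*11)*((1 + 52)²*√(-11 + 52)/32) = -11*53²*√41/4 = -11*2809*√41/4 = -30899*√41/4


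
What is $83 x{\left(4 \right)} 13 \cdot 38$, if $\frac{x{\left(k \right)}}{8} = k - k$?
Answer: $0$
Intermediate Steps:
$x{\left(k \right)} = 0$ ($x{\left(k \right)} = 8 \left(k - k\right) = 8 \cdot 0 = 0$)
$83 x{\left(4 \right)} 13 \cdot 38 = 83 \cdot 0 \cdot 13 \cdot 38 = 83 \cdot 0 \cdot 38 = 0 \cdot 38 = 0$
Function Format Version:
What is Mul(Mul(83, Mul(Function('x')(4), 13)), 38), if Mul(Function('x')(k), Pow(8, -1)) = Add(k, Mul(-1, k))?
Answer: 0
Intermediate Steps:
Function('x')(k) = 0 (Function('x')(k) = Mul(8, Add(k, Mul(-1, k))) = Mul(8, 0) = 0)
Mul(Mul(83, Mul(Function('x')(4), 13)), 38) = Mul(Mul(83, Mul(0, 13)), 38) = Mul(Mul(83, 0), 38) = Mul(0, 38) = 0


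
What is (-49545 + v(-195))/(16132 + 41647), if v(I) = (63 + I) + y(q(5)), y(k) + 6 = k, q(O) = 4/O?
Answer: -248411/288895 ≈ -0.85987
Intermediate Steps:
y(k) = -6 + k
v(I) = 289/5 + I (v(I) = (63 + I) + (-6 + 4/5) = (63 + I) + (-6 + 4*(⅕)) = (63 + I) + (-6 + ⅘) = (63 + I) - 26/5 = 289/5 + I)
(-49545 + v(-195))/(16132 + 41647) = (-49545 + (289/5 - 195))/(16132 + 41647) = (-49545 - 686/5)/57779 = -248411/5*1/57779 = -248411/288895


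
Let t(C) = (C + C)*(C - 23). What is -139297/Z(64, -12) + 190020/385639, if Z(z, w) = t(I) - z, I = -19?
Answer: -53427245143/590798948 ≈ -90.432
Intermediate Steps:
t(C) = 2*C*(-23 + C) (t(C) = (2*C)*(-23 + C) = 2*C*(-23 + C))
Z(z, w) = 1596 - z (Z(z, w) = 2*(-19)*(-23 - 19) - z = 2*(-19)*(-42) - z = 1596 - z)
-139297/Z(64, -12) + 190020/385639 = -139297/(1596 - 1*64) + 190020/385639 = -139297/(1596 - 64) + 190020*(1/385639) = -139297/1532 + 190020/385639 = -53427245143/590798948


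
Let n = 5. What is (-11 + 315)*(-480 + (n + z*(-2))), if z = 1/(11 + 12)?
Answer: -3321808/23 ≈ -1.4443e+5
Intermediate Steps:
z = 1/23 ≈ 0.043478
(-11 + 315)*(-480 + (n + z*(-2))) = (-11 + 315)*(-480 + (5 + (1/23)*(-2))) = 304*(-480 + (5 - 2/23)) = 304*(-480 + 113/23) = 304*(-10927/23) = -3321808/23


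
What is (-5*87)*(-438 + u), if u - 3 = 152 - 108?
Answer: 170085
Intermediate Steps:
u = 47 (u = 3 + (152 - 108) = 3 + 44 = 47)
(-5*87)*(-438 + u) = (-5*87)*(-438 + 47) = -435*(-391) = 170085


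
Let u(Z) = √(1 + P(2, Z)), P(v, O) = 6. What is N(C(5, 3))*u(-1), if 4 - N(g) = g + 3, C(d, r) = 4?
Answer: -3*√7 ≈ -7.9373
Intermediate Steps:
N(g) = 1 - g (N(g) = 4 - (g + 3) = 4 - (3 + g) = 4 + (-3 - g) = 1 - g)
u(Z) = √7 (u(Z) = √(1 + 6) = √7)
N(C(5, 3))*u(-1) = (1 - 1*4)*√7 = (1 - 4)*√7 = -3*√7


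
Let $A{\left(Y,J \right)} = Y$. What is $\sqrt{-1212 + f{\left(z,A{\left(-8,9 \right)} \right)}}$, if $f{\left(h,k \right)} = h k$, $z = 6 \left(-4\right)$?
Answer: $2 i \sqrt{255} \approx 31.937 i$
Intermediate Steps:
$z = -24$
$\sqrt{-1212 + f{\left(z,A{\left(-8,9 \right)} \right)}} = \sqrt{-1212 - -192} = \sqrt{-1212 + 192} = \sqrt{-1020} = 2 i \sqrt{255}$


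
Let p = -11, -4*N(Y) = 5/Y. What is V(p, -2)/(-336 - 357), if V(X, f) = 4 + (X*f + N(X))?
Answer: -383/10164 ≈ -0.037682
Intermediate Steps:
N(Y) = -5/(4*Y)
V(X, f) = 4 - 5/(4*X) + X*f (V(X, f) = 4 + (X*f - 5/(4*X)) = 4 + (-5/(4*X) + X*f) = 4 - 5/(4*X) + X*f)
V(p, -2)/(-336 - 357) = (4 - 5/4/(-11) - 11*(-2))/(-336 - 357) = (4 - 5/4*(-1/11) + 22)/(-693) = (4 + 5/44 + 22)*(-1/693) = (1149/44)*(-1/693) = -383/10164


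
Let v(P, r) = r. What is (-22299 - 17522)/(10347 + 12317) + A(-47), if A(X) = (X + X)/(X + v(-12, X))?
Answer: -17157/22664 ≈ -0.75702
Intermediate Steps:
A(X) = 1 (A(X) = (X + X)/(X + X) = (2*X)/((2*X)) = (2*X)*(1/(2*X)) = 1)
(-22299 - 17522)/(10347 + 12317) + A(-47) = (-22299 - 17522)/(10347 + 12317) + 1 = -39821/22664 + 1 = -17157/22664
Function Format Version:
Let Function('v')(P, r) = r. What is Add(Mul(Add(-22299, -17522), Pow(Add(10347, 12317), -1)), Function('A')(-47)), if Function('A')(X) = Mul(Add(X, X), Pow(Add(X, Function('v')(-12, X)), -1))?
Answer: Rational(-17157, 22664) ≈ -0.75702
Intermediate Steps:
Function('A')(X) = 1 (Function('A')(X) = Mul(Add(X, X), Pow(Add(X, X), -1)) = Mul(Mul(2, X), Pow(Mul(2, X), -1)) = Mul(Mul(2, X), Mul(Rational(1, 2), Pow(X, -1))) = 1)
Add(Mul(Add(-22299, -17522), Pow(Add(10347, 12317), -1)), Function('A')(-47)) = Add(Mul(Add(-22299, -17522), Pow(Add(10347, 12317), -1)), 1) = Add(Mul(-39821, Pow(22664, -1)), 1) = Add(Mul(-39821, Rational(1, 22664)), 1) = Add(Rational(-39821, 22664), 1) = Rational(-17157, 22664)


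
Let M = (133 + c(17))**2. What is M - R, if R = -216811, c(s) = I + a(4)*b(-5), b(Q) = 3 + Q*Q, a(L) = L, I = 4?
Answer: 278812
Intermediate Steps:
b(Q) = 3 + Q**2
c(s) = 116 (c(s) = 4 + 4*(3 + (-5)**2) = 4 + 4*(3 + 25) = 4 + 4*28 = 4 + 112 = 116)
M = 62001 (M = (133 + 116)**2 = 249**2 = 62001)
M - R = 62001 - 1*(-216811) = 62001 + 216811 = 278812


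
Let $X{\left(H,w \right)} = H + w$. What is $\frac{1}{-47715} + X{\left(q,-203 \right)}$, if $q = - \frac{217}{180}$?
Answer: $- \frac{116924029}{572580} \approx -204.21$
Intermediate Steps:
$q = - \frac{217}{180}$ ($q = \left(-217\right) \frac{1}{180} = - \frac{217}{180} \approx -1.2056$)
$\frac{1}{-47715} + X{\left(q,-203 \right)} = \frac{1}{-47715} - \frac{36757}{180} = - \frac{1}{47715} - \frac{36757}{180} = - \frac{116924029}{572580}$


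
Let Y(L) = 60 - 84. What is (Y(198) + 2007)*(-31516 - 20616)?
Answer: -103377756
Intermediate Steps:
Y(L) = -24
(Y(198) + 2007)*(-31516 - 20616) = (-24 + 2007)*(-31516 - 20616) = 1983*(-52132) = -103377756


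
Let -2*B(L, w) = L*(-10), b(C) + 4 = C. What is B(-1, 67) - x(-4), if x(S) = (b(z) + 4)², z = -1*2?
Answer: -9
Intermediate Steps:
z = -2
b(C) = -4 + C
B(L, w) = 5*L (B(L, w) = -L*(-10)/2 = -(-5)*L = 5*L)
x(S) = 4 (x(S) = ((-4 - 2) + 4)² = (-6 + 4)² = (-2)² = 4)
B(-1, 67) - x(-4) = 5*(-1) - 1*4 = -5 - 4 = -9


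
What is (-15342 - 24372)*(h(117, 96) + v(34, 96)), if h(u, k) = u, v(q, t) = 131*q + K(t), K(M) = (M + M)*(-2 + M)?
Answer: -898290966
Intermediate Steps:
K(M) = 2*M*(-2 + M) (K(M) = (2*M)*(-2 + M) = 2*M*(-2 + M))
v(q, t) = 131*q + 2*t*(-2 + t)
(-15342 - 24372)*(h(117, 96) + v(34, 96)) = (-15342 - 24372)*(117 + (131*34 + 2*96*(-2 + 96))) = -39714*(117 + (4454 + 2*96*94)) = -39714*(117 + (4454 + 18048)) = -39714*(117 + 22502) = -39714*22619 = -898290966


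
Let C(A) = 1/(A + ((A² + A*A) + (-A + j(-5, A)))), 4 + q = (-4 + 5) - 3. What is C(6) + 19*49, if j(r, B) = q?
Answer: 61447/66 ≈ 931.02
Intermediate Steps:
q = -6 (q = -4 + ((-4 + 5) - 3) = -4 + (1 - 3) = -4 - 2 = -6)
j(r, B) = -6
C(A) = 1/(-6 + 2*A²) (C(A) = 1/(A + ((A² + A*A) + (-A - 6))) = 1/(A + ((A² + A²) + (-6 - A))) = 1/(A + (2*A² + (-6 - A))) = 1/(A + (-6 - A + 2*A²)) = 1/(-6 + 2*A²))
C(6) + 19*49 = 1/(2*(-3 + 6²)) + 19*49 = 1/(2*(-3 + 36)) + 931 = (½)/33 + 931 = (½)*(1/33) + 931 = 1/66 + 931 = 61447/66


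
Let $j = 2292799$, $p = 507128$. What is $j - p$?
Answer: $1785671$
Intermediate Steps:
$j - p = 2292799 - 507128 = 1785671$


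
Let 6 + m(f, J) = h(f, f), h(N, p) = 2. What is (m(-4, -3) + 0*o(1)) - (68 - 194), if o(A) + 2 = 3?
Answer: 122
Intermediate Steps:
o(A) = 1 (o(A) = -2 + 3 = 1)
m(f, J) = -4 (m(f, J) = -6 + 2 = -4)
(m(-4, -3) + 0*o(1)) - (68 - 194) = (-4 + 0*1) - (68 - 194) = (-4 + 0) - 1*(-126) = -4 + 126 = 122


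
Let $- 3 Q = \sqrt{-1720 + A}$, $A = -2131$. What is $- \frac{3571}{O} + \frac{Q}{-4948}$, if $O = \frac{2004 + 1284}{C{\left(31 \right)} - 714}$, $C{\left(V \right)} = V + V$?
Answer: $\frac{582073}{822} + \frac{i \sqrt{3851}}{14844} \approx 708.12 + 0.0041806 i$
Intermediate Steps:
$C{\left(V \right)} = 2 V$
$Q = - \frac{i \sqrt{3851}}{3}$ ($Q = - \frac{\sqrt{-1720 - 2131}}{3} = - \frac{\sqrt{-3851}}{3} = - \frac{i \sqrt{3851}}{3} \approx - 20.685 i$)
$O = - \frac{822}{163}$ ($O = \frac{2004 + 1284}{2 \cdot 31 - 714} = \frac{3288}{62 - 714} = \frac{3288}{-652} = 3288 \left(- \frac{1}{652}\right) = - \frac{822}{163} \approx -5.0429$)
$- \frac{3571}{O} + \frac{Q}{-4948} = - \frac{3571}{- \frac{822}{163}} + \frac{\left(- \frac{1}{3}\right) i \sqrt{3851}}{-4948} = \left(-3571\right) \left(- \frac{163}{822}\right) + - \frac{i \sqrt{3851}}{3} \left(- \frac{1}{4948}\right) = \frac{582073}{822} + \frac{i \sqrt{3851}}{14844}$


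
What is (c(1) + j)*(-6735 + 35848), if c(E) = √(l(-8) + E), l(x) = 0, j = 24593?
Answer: 716005122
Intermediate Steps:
c(E) = √E (c(E) = √(0 + E) = √E)
(c(1) + j)*(-6735 + 35848) = (√1 + 24593)*(-6735 + 35848) = (1 + 24593)*29113 = 24594*29113 = 716005122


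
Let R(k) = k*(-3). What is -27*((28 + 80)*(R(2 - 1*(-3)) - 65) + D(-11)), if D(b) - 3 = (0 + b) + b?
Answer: 233793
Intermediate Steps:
R(k) = -3*k
D(b) = 3 + 2*b (D(b) = 3 + ((0 + b) + b) = 3 + (b + b) = 3 + 2*b)
-27*((28 + 80)*(R(2 - 1*(-3)) - 65) + D(-11)) = -27*((28 + 80)*(-3*(2 - 1*(-3)) - 65) + (3 + 2*(-11))) = -27*(108*(-3*(2 + 3) - 65) + (3 - 22)) = -27*(108*(-3*5 - 65) - 19) = -27*(108*(-15 - 65) - 19) = -27*(108*(-80) - 19) = -27*(-8640 - 19) = -27*(-8659) = 233793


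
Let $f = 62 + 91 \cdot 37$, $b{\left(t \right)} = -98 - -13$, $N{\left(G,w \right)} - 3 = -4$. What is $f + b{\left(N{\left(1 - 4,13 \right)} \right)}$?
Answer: $3344$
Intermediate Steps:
$N{\left(G,w \right)} = -1$ ($N{\left(G,w \right)} = 3 - 4 = -1$)
$b{\left(t \right)} = -85$ ($b{\left(t \right)} = -98 + 13 = -85$)
$f = 3429$ ($f = 62 + 3367 = 3429$)
$f + b{\left(N{\left(1 - 4,13 \right)} \right)} = 3429 - 85 = 3344$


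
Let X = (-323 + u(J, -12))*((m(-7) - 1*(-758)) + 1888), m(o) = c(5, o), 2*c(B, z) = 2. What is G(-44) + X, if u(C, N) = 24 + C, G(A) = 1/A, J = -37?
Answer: -39133249/44 ≈ -8.8939e+5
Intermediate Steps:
c(B, z) = 1 (c(B, z) = (1/2)*2 = 1)
m(o) = 1
X = -889392 (X = (-323 + (24 - 37))*((1 - 1*(-758)) + 1888) = (-323 - 13)*((1 + 758) + 1888) = -336*(759 + 1888) = -336*2647 = -889392)
G(-44) + X = 1/(-44) - 889392 = -1/44 - 889392 = -39133249/44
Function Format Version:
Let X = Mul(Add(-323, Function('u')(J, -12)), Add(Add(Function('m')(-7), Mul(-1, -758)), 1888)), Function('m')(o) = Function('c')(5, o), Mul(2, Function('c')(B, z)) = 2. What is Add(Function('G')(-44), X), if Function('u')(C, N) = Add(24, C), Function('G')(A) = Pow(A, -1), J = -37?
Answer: Rational(-39133249, 44) ≈ -8.8939e+5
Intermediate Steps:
Function('c')(B, z) = 1 (Function('c')(B, z) = Mul(Rational(1, 2), 2) = 1)
Function('m')(o) = 1
X = -889392 (X = Mul(Add(-323, Add(24, -37)), Add(Add(1, Mul(-1, -758)), 1888)) = Mul(Add(-323, -13), Add(Add(1, 758), 1888)) = Mul(-336, Add(759, 1888)) = Mul(-336, 2647) = -889392)
Add(Function('G')(-44), X) = Add(Pow(-44, -1), -889392) = Add(Rational(-1, 44), -889392) = Rational(-39133249, 44)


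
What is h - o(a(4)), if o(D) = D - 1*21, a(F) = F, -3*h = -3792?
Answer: 1281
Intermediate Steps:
h = 1264 (h = -1/3*(-3792) = 1264)
o(D) = -21 + D (o(D) = D - 21 = -21 + D)
h - o(a(4)) = 1264 - (-21 + 4) = 1264 - 1*(-17) = 1264 + 17 = 1281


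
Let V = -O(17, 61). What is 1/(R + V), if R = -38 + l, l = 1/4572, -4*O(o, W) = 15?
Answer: -2286/78295 ≈ -0.029197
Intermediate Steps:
O(o, W) = -15/4 (O(o, W) = -¼*15 = -15/4)
l = 1/4572 ≈ 0.00021872
R = -173735/4572 (R = -38 + 1/4572 = -173735/4572 ≈ -38.000)
V = 15/4 (V = -1*(-15/4) = 15/4 ≈ 3.7500)
1/(R + V) = 1/(-173735/4572 + 15/4) = 1/(-78295/2286) = -2286/78295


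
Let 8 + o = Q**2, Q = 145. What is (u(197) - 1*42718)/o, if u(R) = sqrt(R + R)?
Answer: -42718/21017 + sqrt(394)/21017 ≈ -2.0316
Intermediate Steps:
u(R) = sqrt(2)*sqrt(R) (u(R) = sqrt(2*R) = sqrt(2)*sqrt(R))
o = 21017 (o = -8 + 145**2 = -8 + 21025 = 21017)
(u(197) - 1*42718)/o = (sqrt(2)*sqrt(197) - 1*42718)/21017 = (sqrt(394) - 42718)*(1/21017) = (-42718 + sqrt(394))*(1/21017) = -42718/21017 + sqrt(394)/21017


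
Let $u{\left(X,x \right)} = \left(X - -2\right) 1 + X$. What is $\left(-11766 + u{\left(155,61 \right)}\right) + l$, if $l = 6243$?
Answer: $-5211$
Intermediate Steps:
$u{\left(X,x \right)} = 2 + 2 X$ ($u{\left(X,x \right)} = \left(X + 2\right) 1 + X = \left(2 + X\right) 1 + X = \left(2 + X\right) + X = 2 + 2 X$)
$\left(-11766 + u{\left(155,61 \right)}\right) + l = \left(-11766 + \left(2 + 2 \cdot 155\right)\right) + 6243 = \left(-11766 + \left(2 + 310\right)\right) + 6243 = \left(-11766 + 312\right) + 6243 = -11454 + 6243 = -5211$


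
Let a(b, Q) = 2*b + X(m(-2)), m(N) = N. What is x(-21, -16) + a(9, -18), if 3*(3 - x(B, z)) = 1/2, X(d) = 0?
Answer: 125/6 ≈ 20.833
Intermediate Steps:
x(B, z) = 17/6 (x(B, z) = 3 - 1/3/2 = 3 - 1/3*1/2 = 3 - 1/6 = 17/6)
a(b, Q) = 2*b (a(b, Q) = 2*b + 0 = 2*b)
x(-21, -16) + a(9, -18) = 17/6 + 2*9 = 17/6 + 18 = 125/6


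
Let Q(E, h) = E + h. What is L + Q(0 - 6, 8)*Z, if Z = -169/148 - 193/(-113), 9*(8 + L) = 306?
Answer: 226879/8362 ≈ 27.132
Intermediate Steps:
L = 26 (L = -8 + (1/9)*306 = -8 + 34 = 26)
Z = 9467/16724 (Z = -169*1/148 - 193*(-1/113) = -169/148 + 193/113 = 9467/16724 ≈ 0.56607)
L + Q(0 - 6, 8)*Z = 26 + ((0 - 6) + 8)*(9467/16724) = 26 + (-6 + 8)*(9467/16724) = 26 + 2*(9467/16724) = 26 + 9467/8362 = 226879/8362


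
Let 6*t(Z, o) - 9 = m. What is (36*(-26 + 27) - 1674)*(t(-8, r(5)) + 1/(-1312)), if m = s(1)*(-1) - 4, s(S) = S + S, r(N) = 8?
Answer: -536445/656 ≈ -817.75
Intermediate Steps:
s(S) = 2*S
m = -6 (m = (2*1)*(-1) - 4 = 2*(-1) - 4 = -2 - 4 = -6)
t(Z, o) = ½ (t(Z, o) = 3/2 + (⅙)*(-6) = 3/2 - 1 = ½)
(36*(-26 + 27) - 1674)*(t(-8, r(5)) + 1/(-1312)) = (36*(-26 + 27) - 1674)*(½ + 1/(-1312)) = (36*1 - 1674)*(½ - 1/1312) = (36 - 1674)*(655/1312) = -1638*655/1312 = -536445/656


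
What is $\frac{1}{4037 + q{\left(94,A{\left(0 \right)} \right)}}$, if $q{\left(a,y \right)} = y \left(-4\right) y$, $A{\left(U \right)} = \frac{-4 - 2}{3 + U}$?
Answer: $\frac{1}{4021} \approx 0.00024869$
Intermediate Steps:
$A{\left(U \right)} = - \frac{6}{3 + U}$ ($A{\left(U \right)} = \frac{-4 - 2}{3 + U} = - \frac{6}{3 + U}$)
$q{\left(a,y \right)} = - 4 y^{2}$ ($q{\left(a,y \right)} = - 4 y y = - 4 y^{2}$)
$\frac{1}{4037 + q{\left(94,A{\left(0 \right)} \right)}} = \frac{1}{4037 - 4 \left(- \frac{6}{3 + 0}\right)^{2}} = \frac{1}{4037 - 4 \left(- \frac{6}{3}\right)^{2}} = \frac{1}{4037 - 4 \left(\left(-6\right) \frac{1}{3}\right)^{2}} = \frac{1}{4037 - 4 \left(-2\right)^{2}} = \frac{1}{4037 - 16} = \frac{1}{4021}$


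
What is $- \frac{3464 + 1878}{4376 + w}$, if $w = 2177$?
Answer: $- \frac{5342}{6553} \approx -0.8152$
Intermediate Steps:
$- \frac{3464 + 1878}{4376 + w} = - \frac{3464 + 1878}{4376 + 2177} = - \frac{5342}{6553}$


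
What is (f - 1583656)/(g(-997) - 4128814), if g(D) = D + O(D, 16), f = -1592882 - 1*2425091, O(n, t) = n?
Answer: 509239/375528 ≈ 1.3561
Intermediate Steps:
f = -4017973 (f = -1592882 - 2425091 = -4017973)
g(D) = 2*D (g(D) = D + D = 2*D)
(f - 1583656)/(g(-997) - 4128814) = (-4017973 - 1583656)/(2*(-997) - 4128814) = -5601629/(-1994 - 4128814) = -5601629/(-4130808) = -5601629*(-1/4130808) = 509239/375528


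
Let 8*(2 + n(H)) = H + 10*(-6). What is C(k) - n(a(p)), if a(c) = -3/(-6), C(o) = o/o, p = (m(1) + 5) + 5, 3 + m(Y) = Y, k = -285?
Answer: 167/16 ≈ 10.438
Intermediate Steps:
m(Y) = -3 + Y
p = 8 (p = ((-3 + 1) + 5) + 5 = (-2 + 5) + 5 = 3 + 5 = 8)
C(o) = 1
a(c) = ½ (a(c) = -3*(-⅙) = ½)
n(H) = -19/2 + H/8 (n(H) = -2 + (H + 10*(-6))/8 = -2 + (H - 60)/8 = -2 + (-60 + H)/8 = -2 + (-15/2 + H/8) = -19/2 + H/8)
C(k) - n(a(p)) = 1 - (-19/2 + (⅛)*(½)) = 1 - (-19/2 + 1/16) = 1 - 1*(-151/16) = 1 + 151/16 = 167/16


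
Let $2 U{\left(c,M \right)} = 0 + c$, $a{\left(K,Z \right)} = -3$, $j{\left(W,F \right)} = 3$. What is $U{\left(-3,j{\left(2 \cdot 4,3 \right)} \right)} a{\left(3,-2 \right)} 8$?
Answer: $36$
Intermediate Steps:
$U{\left(c,M \right)} = \frac{c}{2}$ ($U{\left(c,M \right)} = \frac{0 + c}{2} = \frac{c}{2}$)
$U{\left(-3,j{\left(2 \cdot 4,3 \right)} \right)} a{\left(3,-2 \right)} 8 = \frac{1}{2} \left(-3\right) \left(-3\right) 8 = \left(- \frac{3}{2}\right) \left(-3\right) 8 = \frac{9}{2} \cdot 8 = 36$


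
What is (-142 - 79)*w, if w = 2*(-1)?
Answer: 442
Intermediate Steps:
w = -2
(-142 - 79)*w = (-142 - 79)*(-2) = -221*(-2) = 442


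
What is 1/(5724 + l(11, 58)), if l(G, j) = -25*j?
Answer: 1/4274 ≈ 0.00023397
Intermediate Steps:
1/(5724 + l(11, 58)) = 1/(5724 - 25*58) = 1/(5724 - 1450) = 1/4274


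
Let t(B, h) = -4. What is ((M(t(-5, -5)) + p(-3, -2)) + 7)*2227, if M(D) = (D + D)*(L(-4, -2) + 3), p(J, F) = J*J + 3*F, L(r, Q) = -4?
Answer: 40086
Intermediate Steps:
p(J, F) = J**2 + 3*F
M(D) = -2*D (M(D) = (D + D)*(-4 + 3) = (2*D)*(-1) = -2*D)
((M(t(-5, -5)) + p(-3, -2)) + 7)*2227 = ((-2*(-4) + ((-3)**2 + 3*(-2))) + 7)*2227 = ((8 + (9 - 6)) + 7)*2227 = ((8 + 3) + 7)*2227 = (11 + 7)*2227 = 18*2227 = 40086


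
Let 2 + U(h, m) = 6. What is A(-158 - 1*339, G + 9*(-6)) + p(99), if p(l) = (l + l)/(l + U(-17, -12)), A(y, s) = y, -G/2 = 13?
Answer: -50993/103 ≈ -495.08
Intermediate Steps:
U(h, m) = 4 (U(h, m) = -2 + 6 = 4)
G = -26 (G = -2*13 = -26)
p(l) = 2*l/(4 + l) (p(l) = (l + l)/(l + 4) = (2*l)/(4 + l) = 2*l/(4 + l))
A(-158 - 1*339, G + 9*(-6)) + p(99) = (-158 - 1*339) + 2*99/(4 + 99) = (-158 - 339) + 2*99/103 = -497 + 2*99*(1/103) = -497 + 198/103 = -50993/103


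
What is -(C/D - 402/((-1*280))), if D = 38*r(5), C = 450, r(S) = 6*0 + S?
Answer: -10119/2660 ≈ -3.8041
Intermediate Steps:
r(S) = S (r(S) = 0 + S = S)
D = 190 (D = 38*5 = 190)
-(C/D - 402/((-1*280))) = -(450/190 - 402/((-1*280))) = -(450*(1/190) - 402/(-280)) = -(45/19 - 402*(-1/280)) = -(45/19 + 201/140) = -1*10119/2660 = -10119/2660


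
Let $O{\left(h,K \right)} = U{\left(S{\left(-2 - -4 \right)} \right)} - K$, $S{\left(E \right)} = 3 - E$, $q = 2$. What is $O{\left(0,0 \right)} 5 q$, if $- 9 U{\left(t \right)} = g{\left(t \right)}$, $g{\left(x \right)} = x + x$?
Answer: $- \frac{20}{9} \approx -2.2222$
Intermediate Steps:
$g{\left(x \right)} = 2 x$
$U{\left(t \right)} = - \frac{2 t}{9}$
$O{\left(h,K \right)} = - \frac{2}{9} - K$ ($O{\left(h,K \right)} = - \frac{2 \left(3 - \left(-2 - -4\right)\right)}{9} - K = - \frac{2 \left(3 - \left(-2 + 4\right)\right)}{9} - K = - \frac{2 \left(3 - 2\right)}{9} - K = \left(- \frac{2}{9}\right) 1 - K = - \frac{2}{9} - K$)
$O{\left(0,0 \right)} 5 q = \left(- \frac{2}{9} - 0\right) 5 \cdot 2 = \left(- \frac{2}{9} + 0\right) 5 \cdot 2 = \left(- \frac{2}{9}\right) 5 \cdot 2 = \left(- \frac{10}{9}\right) 2 = - \frac{20}{9}$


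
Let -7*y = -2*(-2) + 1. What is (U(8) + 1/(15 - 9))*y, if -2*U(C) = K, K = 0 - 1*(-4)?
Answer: 55/42 ≈ 1.3095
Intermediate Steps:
K = 4 (K = 0 + 4 = 4)
U(C) = -2 (U(C) = -½*4 = -2)
y = -5/7 (y = -(-2*(-2) + 1)/7 = -(4 + 1)/7 = -⅐*5 = -5/7 ≈ -0.71429)
(U(8) + 1/(15 - 9))*y = (-2 + 1/(15 - 9))*(-5/7) = (-2 + 1/6)*(-5/7) = (-2 + ⅙)*(-5/7) = -11/6*(-5/7) = 55/42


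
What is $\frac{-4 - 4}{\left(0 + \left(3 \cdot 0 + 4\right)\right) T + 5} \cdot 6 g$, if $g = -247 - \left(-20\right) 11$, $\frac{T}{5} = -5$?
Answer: $- \frac{1296}{95} \approx -13.642$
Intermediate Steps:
$T = -25$ ($T = 5 \left(-5\right) = -25$)
$g = -27$ ($g = -247 - -220 = -247 + 220 = -27$)
$\frac{-4 - 4}{\left(0 + \left(3 \cdot 0 + 4\right)\right) T + 5} \cdot 6 g = \frac{-4 - 4}{\left(0 + \left(3 \cdot 0 + 4\right)\right) \left(-25\right) + 5} \cdot 6 \left(-27\right) = - \frac{8}{\left(0 + \left(0 + 4\right)\right) \left(-25\right) + 5} \cdot 6 \left(-27\right) = - \frac{8}{\left(0 + 4\right) \left(-25\right) + 5} \cdot 6 \left(-27\right) = - \frac{8}{4 \left(-25\right) + 5} \cdot 6 \left(-27\right) = - \frac{8}{-100 + 5} \cdot 6 \left(-27\right) = - \frac{8}{-95} \cdot 6 \left(-27\right) = \left(-8\right) \left(- \frac{1}{95}\right) 6 \left(-27\right) = \frac{8}{95} \cdot 6 \left(-27\right) = \frac{48}{95} \left(-27\right) = - \frac{1296}{95}$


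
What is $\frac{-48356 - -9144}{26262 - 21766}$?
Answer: $- \frac{9803}{1124} \approx -8.7215$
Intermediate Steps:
$\frac{-48356 - -9144}{26262 - 21766} = \frac{-48356 + \left(-15006 + 24150\right)}{4496} = \left(-48356 + 9144\right) \frac{1}{4496} = \left(-39212\right) \frac{1}{4496} = - \frac{9803}{1124}$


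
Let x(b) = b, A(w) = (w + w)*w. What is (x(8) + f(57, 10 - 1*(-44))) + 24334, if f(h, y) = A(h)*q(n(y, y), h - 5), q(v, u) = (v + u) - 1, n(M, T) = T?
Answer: 706632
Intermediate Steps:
A(w) = 2*w² (A(w) = (2*w)*w = 2*w²)
q(v, u) = -1 + u + v (q(v, u) = (u + v) - 1 = -1 + u + v)
f(h, y) = 2*h²*(-6 + h + y) (f(h, y) = (2*h²)*(-1 + (h - 5) + y) = (2*h²)*(-1 + (-5 + h) + y) = (2*h²)*(-6 + h + y) = 2*h²*(-6 + h + y))
(x(8) + f(57, 10 - 1*(-44))) + 24334 = (8 + 2*57²*(-6 + 57 + (10 - 1*(-44)))) + 24334 = (8 + 2*3249*(-6 + 57 + (10 + 44))) + 24334 = (8 + 2*3249*(-6 + 57 + 54)) + 24334 = (8 + 2*3249*105) + 24334 = (8 + 682290) + 24334 = 682298 + 24334 = 706632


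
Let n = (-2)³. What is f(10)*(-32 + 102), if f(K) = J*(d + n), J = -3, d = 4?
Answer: 840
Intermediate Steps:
n = -8
f(K) = 12 (f(K) = -3*(4 - 8) = -3*(-4) = 12)
f(10)*(-32 + 102) = 12*(-32 + 102) = 12*70 = 840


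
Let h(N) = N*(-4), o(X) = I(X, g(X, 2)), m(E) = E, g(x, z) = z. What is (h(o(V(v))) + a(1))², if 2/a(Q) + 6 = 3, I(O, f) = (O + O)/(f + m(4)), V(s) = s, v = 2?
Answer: 100/9 ≈ 11.111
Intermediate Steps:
I(O, f) = 2*O/(4 + f) (I(O, f) = (O + O)/(f + 4) = (2*O)/(4 + f) = 2*O/(4 + f))
a(Q) = -⅔ (a(Q) = 2/(-6 + 3) = 2/(-3) = 2*(-⅓) = -⅔)
o(X) = X/3 (o(X) = 2*X/(4 + 2) = 2*X/6 = 2*X*(⅙) = X/3)
h(N) = -4*N
(h(o(V(v))) + a(1))² = (-4*2/3 - ⅔)² = (-4*⅔ - ⅔)² = (-8/3 - ⅔)² = (-10/3)² = 100/9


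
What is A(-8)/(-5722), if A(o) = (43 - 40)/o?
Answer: 3/45776 ≈ 6.5536e-5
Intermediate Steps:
A(o) = 3/o
A(-8)/(-5722) = (3/(-8))/(-5722) = (3*(-⅛))*(-1/5722) = -3/8*(-1/5722) = 3/45776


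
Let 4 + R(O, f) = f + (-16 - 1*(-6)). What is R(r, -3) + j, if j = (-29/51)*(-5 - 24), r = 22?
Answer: -26/51 ≈ -0.50980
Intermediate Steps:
j = 841/51 (j = -29*1/51*(-29) = -29/51*(-29) = 841/51 ≈ 16.490)
R(O, f) = -14 + f (R(O, f) = -4 + (f + (-16 - 1*(-6))) = -4 + (f + (-16 + 6)) = -4 + (f - 10) = -4 + (-10 + f) = -14 + f)
R(r, -3) + j = (-14 - 3) + 841/51 = -17 + 841/51 = -26/51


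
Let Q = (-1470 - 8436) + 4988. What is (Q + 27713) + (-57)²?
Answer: 26044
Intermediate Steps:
Q = -4918 (Q = -9906 + 4988 = -4918)
(Q + 27713) + (-57)² = (-4918 + 27713) + (-57)² = 22795 + 3249 = 26044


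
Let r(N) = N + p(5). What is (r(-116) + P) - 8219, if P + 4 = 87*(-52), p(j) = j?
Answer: -12858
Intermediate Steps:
P = -4528 (P = -4 + 87*(-52) = -4 - 4524 = -4528)
r(N) = 5 + N (r(N) = N + 5 = 5 + N)
(r(-116) + P) - 8219 = ((5 - 116) - 4528) - 8219 = (-111 - 4528) - 8219 = -4639 - 8219 = -12858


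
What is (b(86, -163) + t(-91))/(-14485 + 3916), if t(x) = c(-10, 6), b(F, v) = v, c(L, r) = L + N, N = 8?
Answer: 55/3523 ≈ 0.015612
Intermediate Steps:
c(L, r) = 8 + L (c(L, r) = L + 8 = 8 + L)
t(x) = -2 (t(x) = 8 - 10 = -2)
(b(86, -163) + t(-91))/(-14485 + 3916) = (-163 - 2)/(-14485 + 3916) = -165/(-10569) = -165*(-1/10569) = 55/3523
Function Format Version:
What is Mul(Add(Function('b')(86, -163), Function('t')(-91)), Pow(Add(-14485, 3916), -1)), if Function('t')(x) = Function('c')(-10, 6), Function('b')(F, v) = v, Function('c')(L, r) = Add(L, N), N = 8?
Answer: Rational(55, 3523) ≈ 0.015612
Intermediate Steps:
Function('c')(L, r) = Add(8, L) (Function('c')(L, r) = Add(L, 8) = Add(8, L))
Function('t')(x) = -2 (Function('t')(x) = Add(8, -10) = -2)
Mul(Add(Function('b')(86, -163), Function('t')(-91)), Pow(Add(-14485, 3916), -1)) = Mul(Add(-163, -2), Pow(Add(-14485, 3916), -1)) = Mul(-165, Pow(-10569, -1)) = Mul(-165, Rational(-1, 10569)) = Rational(55, 3523)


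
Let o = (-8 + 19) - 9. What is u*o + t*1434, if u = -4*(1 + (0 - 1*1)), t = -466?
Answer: -668244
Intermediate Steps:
u = 0 (u = -4*(1 + (0 - 1)) = -4*(1 - 1) = -4*0 = 0)
o = 2 (o = 11 - 9 = 2)
u*o + t*1434 = 0*2 - 466*1434 = 0 - 668244 = -668244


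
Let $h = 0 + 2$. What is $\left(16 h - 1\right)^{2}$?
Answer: $961$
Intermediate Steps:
$h = 2$
$\left(16 h - 1\right)^{2} = \left(16 \cdot 2 - 1\right)^{2} = \left(32 - 1\right)^{2} = 31^{2} = 961$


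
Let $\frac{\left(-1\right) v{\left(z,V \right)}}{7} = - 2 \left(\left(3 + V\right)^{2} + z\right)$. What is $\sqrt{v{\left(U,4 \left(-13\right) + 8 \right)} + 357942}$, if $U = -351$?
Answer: $\sqrt{376562} \approx 613.65$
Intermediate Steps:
$v{\left(z,V \right)} = 14 z + 14 \left(3 + V\right)^{2}$ ($v{\left(z,V \right)} = - 7 \left(- 2 \left(\left(3 + V\right)^{2} + z\right)\right) = - 7 \left(- 2 \left(z + \left(3 + V\right)^{2}\right)\right) = - 7 \left(- 2 z - 2 \left(3 + V\right)^{2}\right) = 14 z + 14 \left(3 + V\right)^{2}$)
$\sqrt{v{\left(U,4 \left(-13\right) + 8 \right)} + 357942} = \sqrt{\left(14 \left(-351\right) + 14 \left(3 + \left(4 \left(-13\right) + 8\right)\right)^{2}\right) + 357942} = \sqrt{\left(-4914 + 14 \left(3 + \left(-52 + 8\right)\right)^{2}\right) + 357942} = \sqrt{\left(-4914 + 14 \left(3 - 44\right)^{2}\right) + 357942} = \sqrt{\left(-4914 + 14 \left(-41\right)^{2}\right) + 357942} = \sqrt{\left(-4914 + 14 \cdot 1681\right) + 357942} = \sqrt{\left(-4914 + 23534\right) + 357942} = \sqrt{18620 + 357942} = \sqrt{376562}$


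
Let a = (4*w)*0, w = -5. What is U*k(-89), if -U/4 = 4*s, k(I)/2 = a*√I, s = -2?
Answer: 0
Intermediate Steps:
a = 0 (a = (4*(-5))*0 = -20*0 = 0)
k(I) = 0 (k(I) = 2*(0*√I) = 2*0 = 0)
U = 32 (U = -16*(-2) = -4*(-8) = 32)
U*k(-89) = 32*0 = 0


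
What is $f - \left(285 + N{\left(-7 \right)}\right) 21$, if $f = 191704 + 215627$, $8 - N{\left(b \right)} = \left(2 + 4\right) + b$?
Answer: $401157$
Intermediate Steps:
$N{\left(b \right)} = 2 - b$ ($N{\left(b \right)} = 8 - \left(\left(2 + 4\right) + b\right) = 8 - \left(6 + b\right) = 2 - b$)
$f = 407331$
$f - \left(285 + N{\left(-7 \right)}\right) 21 = 407331 - \left(285 + \left(2 - -7\right)\right) 21 = 407331 - \left(285 + \left(2 + 7\right)\right) 21 = 407331 - \left(285 + 9\right) 21 = 407331 - 294 \cdot 21 = 407331 - 6174 = 401157$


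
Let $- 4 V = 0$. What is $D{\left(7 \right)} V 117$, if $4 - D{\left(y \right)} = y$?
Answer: $0$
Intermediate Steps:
$V = 0$ ($V = \left(- \frac{1}{4}\right) 0 = 0$)
$D{\left(y \right)} = 4 - y$
$D{\left(7 \right)} V 117 = \left(4 - 7\right) 0 \cdot 117 = \left(-3\right) 0 \cdot 117 = 0 \cdot 117 = 0$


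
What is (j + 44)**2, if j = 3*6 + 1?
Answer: 3969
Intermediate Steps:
j = 19 (j = 18 + 1 = 19)
(j + 44)**2 = (19 + 44)**2 = 63**2 = 3969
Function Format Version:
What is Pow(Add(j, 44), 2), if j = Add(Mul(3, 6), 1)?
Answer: 3969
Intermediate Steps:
j = 19 (j = Add(18, 1) = 19)
Pow(Add(j, 44), 2) = Pow(Add(19, 44), 2) = Pow(63, 2) = 3969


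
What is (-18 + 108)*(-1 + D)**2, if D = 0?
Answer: 90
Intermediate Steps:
(-18 + 108)*(-1 + D)**2 = (-18 + 108)*(-1 + 0)**2 = 90*(-1)**2 = 90*1 = 90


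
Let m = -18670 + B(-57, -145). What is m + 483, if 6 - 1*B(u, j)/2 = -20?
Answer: -18135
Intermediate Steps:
B(u, j) = 52 (B(u, j) = 12 - 2*(-20) = 12 + 40 = 52)
m = -18618 (m = -18670 + 52 = -18618)
m + 483 = -18618 + 483 = -18135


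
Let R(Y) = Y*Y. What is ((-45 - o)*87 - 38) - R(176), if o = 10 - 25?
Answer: -33624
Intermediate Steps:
R(Y) = Y**2
o = -15
((-45 - o)*87 - 38) - R(176) = ((-45 - 1*(-15))*87 - 38) - 1*176**2 = ((-45 + 15)*87 - 38) - 1*30976 = (-30*87 - 38) - 30976 = (-2610 - 38) - 30976 = -2648 - 30976 = -33624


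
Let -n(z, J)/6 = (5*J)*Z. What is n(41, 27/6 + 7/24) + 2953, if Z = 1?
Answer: 11237/4 ≈ 2809.3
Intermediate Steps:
n(z, J) = -30*J (n(z, J) = -6*5*J = -30*J)
n(41, 27/6 + 7/24) + 2953 = -30*(27/6 + 7/24) + 2953 = -30*(27*(⅙) + 7*(1/24)) + 2953 = -30*(9/2 + 7/24) + 2953 = -30*115/24 + 2953 = -575/4 + 2953 = 11237/4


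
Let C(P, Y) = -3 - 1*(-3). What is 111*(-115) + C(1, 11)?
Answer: -12765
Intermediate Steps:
C(P, Y) = 0 (C(P, Y) = -3 + 3 = 0)
111*(-115) + C(1, 11) = 111*(-115) + 0 = -12765 + 0 = -12765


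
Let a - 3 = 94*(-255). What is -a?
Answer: 23967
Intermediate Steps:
a = -23967 (a = 3 + 94*(-255) = 3 - 23970 = -23967)
-a = -1*(-23967) = 23967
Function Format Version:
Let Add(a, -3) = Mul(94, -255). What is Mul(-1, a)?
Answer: 23967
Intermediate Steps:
a = -23967 (a = Add(3, Mul(94, -255)) = Add(3, -23970) = -23967)
Mul(-1, a) = Mul(-1, -23967) = 23967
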